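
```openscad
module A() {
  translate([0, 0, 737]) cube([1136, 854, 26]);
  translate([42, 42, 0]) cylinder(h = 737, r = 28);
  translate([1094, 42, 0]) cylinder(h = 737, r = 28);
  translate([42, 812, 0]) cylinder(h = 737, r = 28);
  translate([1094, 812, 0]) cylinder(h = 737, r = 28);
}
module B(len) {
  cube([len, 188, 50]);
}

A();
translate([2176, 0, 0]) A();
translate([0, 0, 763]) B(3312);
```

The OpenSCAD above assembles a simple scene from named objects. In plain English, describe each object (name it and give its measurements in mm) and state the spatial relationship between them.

A is a table with a 1136×854 mm rectangular top, 26 mm thick, top surface at z = 763 mm, supported by four round legs of 56 mm diameter, each leg's bounding box inset 14 mm from the nearest pair of top edges, running from the floor.

B is a rectangular beam 3312 mm long (x), 188 mm deep (y), 50 mm thick (z).

The beam spans the tops of two tables placed 1040 mm apart, resting at z = 763 mm.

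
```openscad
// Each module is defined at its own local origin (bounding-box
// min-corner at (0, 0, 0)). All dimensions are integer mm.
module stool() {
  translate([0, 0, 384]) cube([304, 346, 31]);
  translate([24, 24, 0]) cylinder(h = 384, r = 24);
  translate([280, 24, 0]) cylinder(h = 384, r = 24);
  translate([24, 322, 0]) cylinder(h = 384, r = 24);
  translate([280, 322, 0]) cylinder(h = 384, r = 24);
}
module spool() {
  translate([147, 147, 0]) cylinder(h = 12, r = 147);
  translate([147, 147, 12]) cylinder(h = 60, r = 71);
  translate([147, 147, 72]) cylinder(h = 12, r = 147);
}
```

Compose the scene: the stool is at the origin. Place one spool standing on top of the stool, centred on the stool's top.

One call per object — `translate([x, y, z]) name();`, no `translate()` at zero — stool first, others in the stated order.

stool();
translate([5, 26, 415]) spool();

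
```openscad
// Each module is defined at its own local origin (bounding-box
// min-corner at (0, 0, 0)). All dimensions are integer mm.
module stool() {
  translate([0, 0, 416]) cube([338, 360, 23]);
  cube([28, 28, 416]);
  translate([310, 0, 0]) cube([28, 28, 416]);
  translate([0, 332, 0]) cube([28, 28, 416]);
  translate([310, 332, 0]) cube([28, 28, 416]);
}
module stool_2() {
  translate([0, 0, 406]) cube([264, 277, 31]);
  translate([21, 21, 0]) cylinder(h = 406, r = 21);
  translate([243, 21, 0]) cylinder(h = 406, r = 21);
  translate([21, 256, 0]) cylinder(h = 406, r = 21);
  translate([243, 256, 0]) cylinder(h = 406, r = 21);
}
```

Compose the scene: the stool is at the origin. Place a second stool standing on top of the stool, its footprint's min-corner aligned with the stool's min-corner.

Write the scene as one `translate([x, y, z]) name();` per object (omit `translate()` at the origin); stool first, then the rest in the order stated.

stool();
translate([0, 0, 439]) stool_2();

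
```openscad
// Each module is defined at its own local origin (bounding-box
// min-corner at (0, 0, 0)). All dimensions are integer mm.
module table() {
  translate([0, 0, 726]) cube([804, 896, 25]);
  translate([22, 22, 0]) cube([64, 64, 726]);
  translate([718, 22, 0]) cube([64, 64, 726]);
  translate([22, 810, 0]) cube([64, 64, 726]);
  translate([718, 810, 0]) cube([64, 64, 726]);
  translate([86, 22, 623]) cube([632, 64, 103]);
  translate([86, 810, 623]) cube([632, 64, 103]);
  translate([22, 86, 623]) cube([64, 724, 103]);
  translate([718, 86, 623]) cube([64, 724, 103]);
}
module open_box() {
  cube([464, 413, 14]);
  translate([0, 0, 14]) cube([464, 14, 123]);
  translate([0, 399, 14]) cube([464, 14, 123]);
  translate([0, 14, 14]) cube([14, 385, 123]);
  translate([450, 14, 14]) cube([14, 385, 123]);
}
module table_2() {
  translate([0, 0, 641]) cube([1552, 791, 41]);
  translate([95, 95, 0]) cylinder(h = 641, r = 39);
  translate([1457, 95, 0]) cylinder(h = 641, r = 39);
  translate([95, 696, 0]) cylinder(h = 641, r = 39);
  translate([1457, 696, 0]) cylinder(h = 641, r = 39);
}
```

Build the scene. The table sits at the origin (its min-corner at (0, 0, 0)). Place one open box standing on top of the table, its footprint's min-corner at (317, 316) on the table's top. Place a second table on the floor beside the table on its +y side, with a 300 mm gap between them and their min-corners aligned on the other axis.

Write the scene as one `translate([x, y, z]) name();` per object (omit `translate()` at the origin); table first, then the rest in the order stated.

table();
translate([317, 316, 751]) open_box();
translate([0, 1196, 0]) table_2();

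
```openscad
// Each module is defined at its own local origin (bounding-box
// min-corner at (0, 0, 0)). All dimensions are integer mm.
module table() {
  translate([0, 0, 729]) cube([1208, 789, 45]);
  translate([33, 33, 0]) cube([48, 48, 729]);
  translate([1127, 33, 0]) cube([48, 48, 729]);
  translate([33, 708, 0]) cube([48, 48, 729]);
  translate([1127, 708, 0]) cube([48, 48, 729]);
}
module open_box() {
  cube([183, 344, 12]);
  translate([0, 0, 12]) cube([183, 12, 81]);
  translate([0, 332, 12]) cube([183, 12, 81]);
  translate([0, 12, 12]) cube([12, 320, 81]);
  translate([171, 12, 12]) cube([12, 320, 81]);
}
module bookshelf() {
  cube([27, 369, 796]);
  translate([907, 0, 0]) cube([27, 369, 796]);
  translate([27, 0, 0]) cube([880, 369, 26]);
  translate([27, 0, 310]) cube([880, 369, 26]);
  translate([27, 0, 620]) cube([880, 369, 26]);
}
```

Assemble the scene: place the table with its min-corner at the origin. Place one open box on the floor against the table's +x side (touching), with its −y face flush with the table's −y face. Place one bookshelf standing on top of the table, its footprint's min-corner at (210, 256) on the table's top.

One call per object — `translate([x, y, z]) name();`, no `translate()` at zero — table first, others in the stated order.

table();
translate([1208, 0, 0]) open_box();
translate([210, 256, 774]) bookshelf();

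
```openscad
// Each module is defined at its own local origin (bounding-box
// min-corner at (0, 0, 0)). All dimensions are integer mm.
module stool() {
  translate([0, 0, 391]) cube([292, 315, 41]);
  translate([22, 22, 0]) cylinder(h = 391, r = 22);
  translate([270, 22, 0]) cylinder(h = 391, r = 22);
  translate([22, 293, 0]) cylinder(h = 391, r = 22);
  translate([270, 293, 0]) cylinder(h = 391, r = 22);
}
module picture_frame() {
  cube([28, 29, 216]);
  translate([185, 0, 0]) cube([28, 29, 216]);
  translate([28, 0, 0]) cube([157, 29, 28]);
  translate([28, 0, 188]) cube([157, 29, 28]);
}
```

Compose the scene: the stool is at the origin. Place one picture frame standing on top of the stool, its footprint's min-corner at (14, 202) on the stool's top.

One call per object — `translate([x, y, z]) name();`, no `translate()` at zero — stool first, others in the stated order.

stool();
translate([14, 202, 432]) picture_frame();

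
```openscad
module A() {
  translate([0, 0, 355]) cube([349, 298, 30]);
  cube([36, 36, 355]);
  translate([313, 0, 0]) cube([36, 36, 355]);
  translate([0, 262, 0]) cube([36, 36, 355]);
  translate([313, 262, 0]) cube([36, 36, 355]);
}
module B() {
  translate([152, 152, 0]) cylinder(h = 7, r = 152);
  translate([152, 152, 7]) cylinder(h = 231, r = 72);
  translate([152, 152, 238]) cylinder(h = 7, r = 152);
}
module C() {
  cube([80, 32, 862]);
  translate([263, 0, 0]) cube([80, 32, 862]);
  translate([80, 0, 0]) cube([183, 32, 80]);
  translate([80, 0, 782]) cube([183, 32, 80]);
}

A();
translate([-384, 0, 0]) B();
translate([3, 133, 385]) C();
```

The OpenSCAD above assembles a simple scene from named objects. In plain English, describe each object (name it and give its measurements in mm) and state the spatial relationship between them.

A is a four-legged stool. The seat is a 349×298×30 mm slab whose top surface is at z = 385 mm; four square legs, each 36×36 mm in cross-section, run from the floor (z = 0) to the underside of the seat, each flush with a corner of the seat.

B is a spool: two coaxial disc flanges of radius 152 mm and thickness 7 mm, joined by a core cylinder of radius 72 mm and height 231 mm. The lower flange rests on z = 0 and the three cylinders share a vertical axis.

C is a picture frame with a 183×702 mm rectangular opening (x by z) and a uniform 80 mm border on every side. Frame depth is 32 mm along y. It is built from two vertical stiles running the full outside height and two horizontal rails spanning the gap between the stiles.

The spool is on the floor beside the stool on its −x side. The picture frame is on top of the stool, centred.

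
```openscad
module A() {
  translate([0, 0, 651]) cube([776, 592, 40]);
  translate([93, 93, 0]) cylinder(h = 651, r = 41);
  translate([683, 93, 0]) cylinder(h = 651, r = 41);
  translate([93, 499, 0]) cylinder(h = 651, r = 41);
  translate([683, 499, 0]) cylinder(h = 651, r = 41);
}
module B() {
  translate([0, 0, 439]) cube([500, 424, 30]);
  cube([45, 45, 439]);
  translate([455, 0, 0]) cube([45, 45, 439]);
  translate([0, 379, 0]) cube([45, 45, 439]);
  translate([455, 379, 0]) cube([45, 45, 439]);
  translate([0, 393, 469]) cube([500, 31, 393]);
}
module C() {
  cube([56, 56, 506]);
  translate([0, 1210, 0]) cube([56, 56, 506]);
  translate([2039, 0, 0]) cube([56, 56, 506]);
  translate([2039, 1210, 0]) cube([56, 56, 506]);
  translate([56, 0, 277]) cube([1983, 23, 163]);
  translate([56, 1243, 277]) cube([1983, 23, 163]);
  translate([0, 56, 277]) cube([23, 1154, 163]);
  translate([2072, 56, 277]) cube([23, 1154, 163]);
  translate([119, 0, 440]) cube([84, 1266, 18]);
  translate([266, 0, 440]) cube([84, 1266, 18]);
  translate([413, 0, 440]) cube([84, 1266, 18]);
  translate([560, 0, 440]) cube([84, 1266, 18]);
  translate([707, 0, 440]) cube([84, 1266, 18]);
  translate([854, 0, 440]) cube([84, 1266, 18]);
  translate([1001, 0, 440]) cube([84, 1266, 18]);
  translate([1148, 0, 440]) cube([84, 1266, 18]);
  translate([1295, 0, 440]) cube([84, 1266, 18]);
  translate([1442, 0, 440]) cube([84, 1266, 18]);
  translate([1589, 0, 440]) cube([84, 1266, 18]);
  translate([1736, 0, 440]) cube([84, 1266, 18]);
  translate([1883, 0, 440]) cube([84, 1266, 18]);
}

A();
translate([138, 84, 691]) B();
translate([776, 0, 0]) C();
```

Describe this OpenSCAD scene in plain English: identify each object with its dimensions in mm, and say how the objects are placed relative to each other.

A is a table with a 776×592 mm rectangular top, 40 mm thick, top surface at z = 691 mm, supported by four round legs of 82 mm diameter, each leg's bounding box inset 52 mm from the nearest pair of top edges, running from the floor.

B is a chair: 500×424 mm seat, 30 mm thick, top at z = 469 mm, on four 45 mm square corner legs flush with the seat edges. A 31 mm thick backrest slab spans the full seat width, extending 393 mm above the seat top, its back face flush with the seat's +y edge.

C is a bed frame 2095 mm long (x) by 1266 mm wide (y). Four 56×56 mm corner posts, 506 mm tall, at the corners of the footprint. Four rails of 23 mm thickness and 163 mm height run between adjacent posts with their undersides at z = 277 mm, their outer faces flush with the outside of the frame (the two x-running rails run between the posts' inner faces; the two y-running rails run between the posts' inner faces). 13 slats, each 84 mm wide (x) and 18 mm thick, lie across the top of the two x-running rails, running the full 1266 mm width of the frame in y; the slats are evenly spaced along x between the inner faces of the end posts with equal gaps (rounded down to the nearest mm) at the −x end and between each pair — any rounding remainder accumulates at the +x end.

The chair is on top of the table, centred. The bed frame is against the table's +x side, with their −y faces flush.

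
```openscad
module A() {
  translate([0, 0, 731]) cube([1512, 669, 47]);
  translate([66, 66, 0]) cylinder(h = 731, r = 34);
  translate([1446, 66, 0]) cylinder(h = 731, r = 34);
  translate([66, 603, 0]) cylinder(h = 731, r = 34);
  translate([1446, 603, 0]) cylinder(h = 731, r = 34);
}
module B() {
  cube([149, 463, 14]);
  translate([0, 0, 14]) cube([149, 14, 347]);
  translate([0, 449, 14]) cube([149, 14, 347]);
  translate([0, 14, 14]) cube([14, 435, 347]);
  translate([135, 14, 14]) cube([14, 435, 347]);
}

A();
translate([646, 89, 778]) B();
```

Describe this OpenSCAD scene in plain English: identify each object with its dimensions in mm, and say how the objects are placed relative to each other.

A is a table with a 1512×669 mm rectangular top, 47 mm thick, top surface at z = 778 mm, supported by four round legs of 68 mm diameter, each leg's bounding box inset 32 mm from the nearest pair of top edges, running from the floor.

B is an open-topped rectangular box: outside dimensions 149×463×361 mm, with a uniform wall and base thickness of 14 mm. The base is a full 149×463 slab on the floor; four walls sit on top of the base. The front and back walls (the −y and +y sides) span the full width; the two side walls fit between them.

The open box is on top of the table.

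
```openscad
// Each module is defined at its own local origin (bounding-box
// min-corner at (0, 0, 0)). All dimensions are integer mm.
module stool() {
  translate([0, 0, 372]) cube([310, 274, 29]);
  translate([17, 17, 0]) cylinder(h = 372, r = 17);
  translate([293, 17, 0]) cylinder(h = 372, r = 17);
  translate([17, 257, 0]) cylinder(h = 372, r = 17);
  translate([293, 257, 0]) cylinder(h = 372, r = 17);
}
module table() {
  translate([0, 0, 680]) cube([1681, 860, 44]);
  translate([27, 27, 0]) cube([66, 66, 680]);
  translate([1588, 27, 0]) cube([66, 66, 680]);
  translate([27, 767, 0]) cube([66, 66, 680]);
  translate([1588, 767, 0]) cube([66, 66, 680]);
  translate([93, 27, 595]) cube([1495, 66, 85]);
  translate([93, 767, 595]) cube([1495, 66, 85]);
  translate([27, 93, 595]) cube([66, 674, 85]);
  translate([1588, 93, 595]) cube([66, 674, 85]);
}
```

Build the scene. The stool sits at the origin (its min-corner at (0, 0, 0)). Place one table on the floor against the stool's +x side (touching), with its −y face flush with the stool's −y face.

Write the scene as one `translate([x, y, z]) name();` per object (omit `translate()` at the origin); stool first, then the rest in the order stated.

stool();
translate([310, 0, 0]) table();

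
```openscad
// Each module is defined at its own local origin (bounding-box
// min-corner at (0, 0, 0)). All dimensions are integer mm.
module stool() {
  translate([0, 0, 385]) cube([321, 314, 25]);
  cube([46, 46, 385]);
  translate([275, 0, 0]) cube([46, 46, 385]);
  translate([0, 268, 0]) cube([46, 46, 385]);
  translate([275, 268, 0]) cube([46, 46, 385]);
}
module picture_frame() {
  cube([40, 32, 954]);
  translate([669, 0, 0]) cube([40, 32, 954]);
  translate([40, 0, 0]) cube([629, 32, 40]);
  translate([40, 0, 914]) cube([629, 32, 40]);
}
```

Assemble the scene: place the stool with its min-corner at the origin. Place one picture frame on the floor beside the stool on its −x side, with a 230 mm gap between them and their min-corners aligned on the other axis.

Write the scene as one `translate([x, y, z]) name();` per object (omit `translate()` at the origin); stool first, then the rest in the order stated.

stool();
translate([-939, 0, 0]) picture_frame();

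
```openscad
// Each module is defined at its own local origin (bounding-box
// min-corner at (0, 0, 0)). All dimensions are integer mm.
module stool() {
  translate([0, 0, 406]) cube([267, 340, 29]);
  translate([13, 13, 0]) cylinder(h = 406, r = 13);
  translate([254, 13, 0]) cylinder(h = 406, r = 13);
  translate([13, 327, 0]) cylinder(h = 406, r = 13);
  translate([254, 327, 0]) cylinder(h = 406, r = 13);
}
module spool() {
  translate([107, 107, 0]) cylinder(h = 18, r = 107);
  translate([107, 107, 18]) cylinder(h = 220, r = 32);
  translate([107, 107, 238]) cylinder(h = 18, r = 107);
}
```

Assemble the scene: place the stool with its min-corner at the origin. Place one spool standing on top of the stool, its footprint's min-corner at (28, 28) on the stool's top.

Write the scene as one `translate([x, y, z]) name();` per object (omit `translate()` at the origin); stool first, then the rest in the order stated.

stool();
translate([28, 28, 435]) spool();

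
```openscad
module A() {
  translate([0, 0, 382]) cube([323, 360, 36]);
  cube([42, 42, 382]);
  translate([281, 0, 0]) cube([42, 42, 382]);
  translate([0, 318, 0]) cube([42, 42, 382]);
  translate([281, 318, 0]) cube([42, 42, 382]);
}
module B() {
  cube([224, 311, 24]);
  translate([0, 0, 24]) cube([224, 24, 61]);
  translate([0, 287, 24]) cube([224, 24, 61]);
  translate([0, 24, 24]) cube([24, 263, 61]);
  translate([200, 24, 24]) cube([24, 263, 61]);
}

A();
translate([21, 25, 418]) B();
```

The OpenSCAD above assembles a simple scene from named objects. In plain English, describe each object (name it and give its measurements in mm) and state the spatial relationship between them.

A is a simple wooden stool: a rectangular seat 323 mm (x) by 360 mm (y), 36 mm thick, top face at z = 418 mm, on four square legs, each 42×42 mm in cross-section. The legs rest on z = 0, each flush with a corner of the seat.

B is an open storage box with external size 224×311×85 mm and wall thickness 24 mm (the base is also 24 mm thick). The base covers the whole footprint; the four walls stand on the base, with the y-facing walls full-width and the x-facing walls fitting between their inner faces.

The open box is on top of the stool.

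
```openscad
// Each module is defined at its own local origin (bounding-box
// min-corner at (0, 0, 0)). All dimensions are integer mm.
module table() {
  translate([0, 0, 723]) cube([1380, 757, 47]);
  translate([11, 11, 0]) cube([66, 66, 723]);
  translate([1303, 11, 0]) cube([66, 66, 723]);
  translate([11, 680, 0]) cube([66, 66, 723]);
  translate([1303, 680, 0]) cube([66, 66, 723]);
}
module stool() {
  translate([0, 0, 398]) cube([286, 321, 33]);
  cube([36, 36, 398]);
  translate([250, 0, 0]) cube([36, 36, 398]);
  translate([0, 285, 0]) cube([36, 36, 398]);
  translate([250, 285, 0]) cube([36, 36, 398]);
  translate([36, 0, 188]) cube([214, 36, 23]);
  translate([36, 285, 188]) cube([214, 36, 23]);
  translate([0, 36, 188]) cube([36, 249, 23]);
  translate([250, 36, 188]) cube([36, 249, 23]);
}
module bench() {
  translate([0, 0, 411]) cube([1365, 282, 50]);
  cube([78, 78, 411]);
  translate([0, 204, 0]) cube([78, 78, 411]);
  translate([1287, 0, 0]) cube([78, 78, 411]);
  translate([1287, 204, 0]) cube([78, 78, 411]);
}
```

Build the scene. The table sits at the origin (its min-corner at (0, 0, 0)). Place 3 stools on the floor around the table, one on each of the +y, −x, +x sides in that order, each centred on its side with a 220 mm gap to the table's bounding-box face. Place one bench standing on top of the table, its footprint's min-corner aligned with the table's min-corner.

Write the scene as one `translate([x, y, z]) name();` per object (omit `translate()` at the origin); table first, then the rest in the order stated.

table();
translate([547, 977, 0]) stool();
translate([-506, 218, 0]) stool();
translate([1600, 218, 0]) stool();
translate([0, 0, 770]) bench();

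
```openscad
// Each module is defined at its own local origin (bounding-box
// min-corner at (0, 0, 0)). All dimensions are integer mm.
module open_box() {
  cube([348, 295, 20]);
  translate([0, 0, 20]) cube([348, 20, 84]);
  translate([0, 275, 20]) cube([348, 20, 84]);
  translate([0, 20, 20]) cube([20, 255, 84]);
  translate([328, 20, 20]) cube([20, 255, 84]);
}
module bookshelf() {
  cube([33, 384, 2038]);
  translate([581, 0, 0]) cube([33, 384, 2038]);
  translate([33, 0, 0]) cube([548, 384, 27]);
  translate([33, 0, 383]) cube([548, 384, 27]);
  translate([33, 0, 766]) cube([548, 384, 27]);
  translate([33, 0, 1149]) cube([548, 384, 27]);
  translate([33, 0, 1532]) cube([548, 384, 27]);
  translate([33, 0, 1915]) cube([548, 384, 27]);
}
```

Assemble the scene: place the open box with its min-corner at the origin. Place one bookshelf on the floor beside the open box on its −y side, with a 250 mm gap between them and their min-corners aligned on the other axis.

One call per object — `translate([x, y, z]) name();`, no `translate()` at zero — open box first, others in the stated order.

open_box();
translate([0, -634, 0]) bookshelf();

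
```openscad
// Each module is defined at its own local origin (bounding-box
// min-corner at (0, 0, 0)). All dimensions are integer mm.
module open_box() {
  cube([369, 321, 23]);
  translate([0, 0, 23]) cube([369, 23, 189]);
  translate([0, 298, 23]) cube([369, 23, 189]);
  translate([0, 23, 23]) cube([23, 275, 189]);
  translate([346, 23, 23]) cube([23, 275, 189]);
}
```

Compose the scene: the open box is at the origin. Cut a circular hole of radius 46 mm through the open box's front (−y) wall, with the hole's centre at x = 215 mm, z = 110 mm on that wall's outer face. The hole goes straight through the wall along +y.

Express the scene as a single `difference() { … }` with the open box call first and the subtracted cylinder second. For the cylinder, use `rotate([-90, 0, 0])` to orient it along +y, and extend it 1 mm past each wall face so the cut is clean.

difference() {
  open_box();
  translate([215, -1, 110]) rotate([-90, 0, 0]) cylinder(h = 25, r = 46);
}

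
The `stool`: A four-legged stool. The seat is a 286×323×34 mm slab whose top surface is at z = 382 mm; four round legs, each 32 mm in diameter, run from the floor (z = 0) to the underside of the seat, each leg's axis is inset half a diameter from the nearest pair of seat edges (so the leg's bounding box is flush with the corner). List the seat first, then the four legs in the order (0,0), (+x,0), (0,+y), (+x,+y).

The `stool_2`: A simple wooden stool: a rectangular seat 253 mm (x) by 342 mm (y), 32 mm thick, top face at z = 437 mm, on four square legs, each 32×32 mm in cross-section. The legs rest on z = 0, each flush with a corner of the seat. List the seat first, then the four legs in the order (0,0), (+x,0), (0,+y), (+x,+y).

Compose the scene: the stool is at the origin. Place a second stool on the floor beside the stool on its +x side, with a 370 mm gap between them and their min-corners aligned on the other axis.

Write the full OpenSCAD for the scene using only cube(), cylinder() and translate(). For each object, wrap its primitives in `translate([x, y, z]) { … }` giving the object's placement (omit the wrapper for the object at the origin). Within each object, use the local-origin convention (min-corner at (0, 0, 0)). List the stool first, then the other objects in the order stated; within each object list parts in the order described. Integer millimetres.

translate([0, 0, 348]) cube([286, 323, 34]);
translate([16, 16, 0]) cylinder(h = 348, r = 16);
translate([270, 16, 0]) cylinder(h = 348, r = 16);
translate([16, 307, 0]) cylinder(h = 348, r = 16);
translate([270, 307, 0]) cylinder(h = 348, r = 16);
translate([656, 0, 0]) {
  translate([0, 0, 405]) cube([253, 342, 32]);
  cube([32, 32, 405]);
  translate([221, 0, 0]) cube([32, 32, 405]);
  translate([0, 310, 0]) cube([32, 32, 405]);
  translate([221, 310, 0]) cube([32, 32, 405]);
}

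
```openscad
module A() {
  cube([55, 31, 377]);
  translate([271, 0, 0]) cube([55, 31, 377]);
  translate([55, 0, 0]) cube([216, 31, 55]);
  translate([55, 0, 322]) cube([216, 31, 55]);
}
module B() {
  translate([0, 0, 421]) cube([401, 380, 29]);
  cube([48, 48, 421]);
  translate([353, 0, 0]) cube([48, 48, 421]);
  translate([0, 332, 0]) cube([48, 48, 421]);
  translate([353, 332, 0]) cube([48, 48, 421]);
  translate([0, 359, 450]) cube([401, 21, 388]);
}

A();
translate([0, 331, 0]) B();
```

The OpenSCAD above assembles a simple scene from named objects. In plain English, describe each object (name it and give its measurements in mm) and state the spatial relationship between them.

A is a rectangular picture frame lying in the x–z plane (depth along y). The opening is 216 mm wide (x) by 267 mm tall (z), surrounded by a border 55 mm wide on all four sides. The frame is 31 mm deep and is made of two full-height vertical stiles with two horizontal rails fitted between them.

B is a chair. The seat is a 401×380×29 mm slab with its top at z = 450 mm, on four 48×48 mm corner legs (flush with the seat edges, standing on z = 0). A flat backrest 21 mm thick, 388 mm tall, spans the full seat width and rises from the seat top along its +y edge, rear face flush with the rear of the seat.

The chair is on the floor beside the picture frame on its +y side.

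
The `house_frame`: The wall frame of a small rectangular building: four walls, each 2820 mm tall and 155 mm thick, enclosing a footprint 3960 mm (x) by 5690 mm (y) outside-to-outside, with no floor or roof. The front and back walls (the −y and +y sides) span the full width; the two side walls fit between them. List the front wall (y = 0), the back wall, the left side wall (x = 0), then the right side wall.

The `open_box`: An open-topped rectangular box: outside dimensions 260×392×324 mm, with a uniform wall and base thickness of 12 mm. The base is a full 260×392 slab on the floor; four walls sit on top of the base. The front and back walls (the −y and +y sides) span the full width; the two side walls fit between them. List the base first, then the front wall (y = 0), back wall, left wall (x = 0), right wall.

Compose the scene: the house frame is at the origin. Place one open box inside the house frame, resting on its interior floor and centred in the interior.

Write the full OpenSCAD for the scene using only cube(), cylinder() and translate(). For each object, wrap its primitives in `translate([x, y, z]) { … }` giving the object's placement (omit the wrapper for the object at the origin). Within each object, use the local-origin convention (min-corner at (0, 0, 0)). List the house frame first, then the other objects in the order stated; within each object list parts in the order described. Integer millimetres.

cube([3960, 155, 2820]);
translate([0, 5535, 0]) cube([3960, 155, 2820]);
translate([0, 155, 0]) cube([155, 5380, 2820]);
translate([3805, 155, 0]) cube([155, 5380, 2820]);
translate([1850, 2649, 0]) {
  cube([260, 392, 12]);
  translate([0, 0, 12]) cube([260, 12, 312]);
  translate([0, 380, 12]) cube([260, 12, 312]);
  translate([0, 12, 12]) cube([12, 368, 312]);
  translate([248, 12, 12]) cube([12, 368, 312]);
}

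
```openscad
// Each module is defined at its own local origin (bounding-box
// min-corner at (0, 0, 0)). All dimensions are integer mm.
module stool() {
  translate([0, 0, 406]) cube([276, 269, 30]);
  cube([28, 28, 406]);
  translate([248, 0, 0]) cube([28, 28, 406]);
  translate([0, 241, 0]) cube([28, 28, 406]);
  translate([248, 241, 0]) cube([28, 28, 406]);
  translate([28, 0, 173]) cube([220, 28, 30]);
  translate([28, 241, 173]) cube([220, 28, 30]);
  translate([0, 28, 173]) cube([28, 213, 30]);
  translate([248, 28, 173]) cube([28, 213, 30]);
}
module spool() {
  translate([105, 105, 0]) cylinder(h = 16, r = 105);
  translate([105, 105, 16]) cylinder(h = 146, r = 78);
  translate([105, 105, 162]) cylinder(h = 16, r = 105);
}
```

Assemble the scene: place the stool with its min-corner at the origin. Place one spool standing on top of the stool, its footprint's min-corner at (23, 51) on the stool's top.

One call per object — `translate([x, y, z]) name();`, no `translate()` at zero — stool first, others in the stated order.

stool();
translate([23, 51, 436]) spool();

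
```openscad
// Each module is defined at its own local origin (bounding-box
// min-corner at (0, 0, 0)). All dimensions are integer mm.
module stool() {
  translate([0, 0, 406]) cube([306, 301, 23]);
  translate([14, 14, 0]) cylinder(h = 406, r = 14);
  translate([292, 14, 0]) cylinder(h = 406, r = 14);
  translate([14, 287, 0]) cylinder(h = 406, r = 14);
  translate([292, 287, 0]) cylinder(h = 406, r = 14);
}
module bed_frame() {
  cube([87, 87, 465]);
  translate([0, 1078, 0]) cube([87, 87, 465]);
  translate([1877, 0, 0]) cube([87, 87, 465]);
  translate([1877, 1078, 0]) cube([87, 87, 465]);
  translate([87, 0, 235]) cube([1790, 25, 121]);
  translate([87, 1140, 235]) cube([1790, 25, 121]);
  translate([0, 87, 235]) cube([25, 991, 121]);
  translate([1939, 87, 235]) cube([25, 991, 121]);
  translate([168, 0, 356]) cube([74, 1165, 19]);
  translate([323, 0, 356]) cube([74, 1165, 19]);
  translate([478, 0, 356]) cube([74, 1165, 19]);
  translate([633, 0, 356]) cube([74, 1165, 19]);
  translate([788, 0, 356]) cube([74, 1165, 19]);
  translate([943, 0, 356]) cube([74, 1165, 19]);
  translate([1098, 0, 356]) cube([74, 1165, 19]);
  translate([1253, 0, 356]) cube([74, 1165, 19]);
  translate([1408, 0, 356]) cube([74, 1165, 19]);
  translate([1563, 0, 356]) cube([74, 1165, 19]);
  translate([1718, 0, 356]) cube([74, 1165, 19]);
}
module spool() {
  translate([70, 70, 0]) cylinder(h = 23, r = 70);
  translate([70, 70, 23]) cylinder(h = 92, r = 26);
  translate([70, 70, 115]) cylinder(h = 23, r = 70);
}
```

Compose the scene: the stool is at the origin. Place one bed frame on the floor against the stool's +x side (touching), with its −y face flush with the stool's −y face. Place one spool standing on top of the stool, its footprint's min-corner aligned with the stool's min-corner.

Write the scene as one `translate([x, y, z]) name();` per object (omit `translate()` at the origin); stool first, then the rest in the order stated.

stool();
translate([306, 0, 0]) bed_frame();
translate([0, 0, 429]) spool();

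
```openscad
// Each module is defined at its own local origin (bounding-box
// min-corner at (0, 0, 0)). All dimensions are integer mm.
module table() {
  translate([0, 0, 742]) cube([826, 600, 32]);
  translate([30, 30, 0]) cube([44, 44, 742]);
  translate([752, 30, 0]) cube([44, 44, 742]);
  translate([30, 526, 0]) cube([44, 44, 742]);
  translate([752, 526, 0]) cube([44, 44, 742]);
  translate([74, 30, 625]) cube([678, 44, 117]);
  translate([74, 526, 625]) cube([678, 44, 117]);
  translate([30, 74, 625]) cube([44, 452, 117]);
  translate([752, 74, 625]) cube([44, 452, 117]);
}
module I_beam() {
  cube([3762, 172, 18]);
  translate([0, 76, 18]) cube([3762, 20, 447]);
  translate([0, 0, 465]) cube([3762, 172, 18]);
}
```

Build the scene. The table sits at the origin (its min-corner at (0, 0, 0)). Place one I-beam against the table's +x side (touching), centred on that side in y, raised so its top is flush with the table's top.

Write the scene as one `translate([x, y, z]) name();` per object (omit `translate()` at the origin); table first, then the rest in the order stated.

table();
translate([826, 214, 291]) I_beam();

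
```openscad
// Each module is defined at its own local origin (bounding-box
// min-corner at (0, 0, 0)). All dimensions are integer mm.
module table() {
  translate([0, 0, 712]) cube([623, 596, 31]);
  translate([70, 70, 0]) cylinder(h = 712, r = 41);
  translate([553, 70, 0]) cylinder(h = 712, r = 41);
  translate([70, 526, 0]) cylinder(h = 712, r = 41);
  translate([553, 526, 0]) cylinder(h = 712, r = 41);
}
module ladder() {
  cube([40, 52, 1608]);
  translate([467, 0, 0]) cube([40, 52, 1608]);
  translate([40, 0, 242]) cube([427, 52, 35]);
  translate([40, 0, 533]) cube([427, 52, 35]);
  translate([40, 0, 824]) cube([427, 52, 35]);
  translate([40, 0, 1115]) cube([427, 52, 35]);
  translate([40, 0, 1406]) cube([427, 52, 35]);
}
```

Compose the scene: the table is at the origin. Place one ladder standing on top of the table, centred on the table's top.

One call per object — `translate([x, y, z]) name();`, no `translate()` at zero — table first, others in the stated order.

table();
translate([58, 272, 743]) ladder();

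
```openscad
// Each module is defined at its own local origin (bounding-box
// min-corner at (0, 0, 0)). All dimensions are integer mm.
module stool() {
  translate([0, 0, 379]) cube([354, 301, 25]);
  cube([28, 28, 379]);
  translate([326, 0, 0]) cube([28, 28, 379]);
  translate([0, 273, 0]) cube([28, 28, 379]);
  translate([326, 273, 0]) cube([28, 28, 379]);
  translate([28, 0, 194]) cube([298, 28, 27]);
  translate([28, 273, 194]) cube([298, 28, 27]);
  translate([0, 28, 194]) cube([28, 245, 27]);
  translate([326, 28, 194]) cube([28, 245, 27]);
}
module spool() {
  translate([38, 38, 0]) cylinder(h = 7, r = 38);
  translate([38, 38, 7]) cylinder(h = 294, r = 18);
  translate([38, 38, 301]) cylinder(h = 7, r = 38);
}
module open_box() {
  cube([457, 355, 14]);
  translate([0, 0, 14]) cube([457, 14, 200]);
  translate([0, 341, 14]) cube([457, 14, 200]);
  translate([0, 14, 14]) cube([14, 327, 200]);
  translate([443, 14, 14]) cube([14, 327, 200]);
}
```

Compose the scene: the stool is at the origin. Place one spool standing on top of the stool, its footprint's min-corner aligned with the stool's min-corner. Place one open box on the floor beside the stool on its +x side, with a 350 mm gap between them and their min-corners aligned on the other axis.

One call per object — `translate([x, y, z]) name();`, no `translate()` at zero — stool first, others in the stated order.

stool();
translate([0, 0, 404]) spool();
translate([704, 0, 0]) open_box();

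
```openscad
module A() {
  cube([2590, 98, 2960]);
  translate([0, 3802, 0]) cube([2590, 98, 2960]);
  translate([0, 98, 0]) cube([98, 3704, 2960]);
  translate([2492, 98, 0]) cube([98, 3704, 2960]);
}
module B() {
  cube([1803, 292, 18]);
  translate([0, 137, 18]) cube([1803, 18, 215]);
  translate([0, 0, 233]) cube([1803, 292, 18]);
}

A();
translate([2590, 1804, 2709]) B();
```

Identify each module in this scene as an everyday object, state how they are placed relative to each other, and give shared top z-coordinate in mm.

A is a house frame. B is an I-beam. The I-beam is beside the house frame with their tops flush at z = 2960. The shared top z-coordinate is 2960 mm.

Both tops at z = 2960 mm.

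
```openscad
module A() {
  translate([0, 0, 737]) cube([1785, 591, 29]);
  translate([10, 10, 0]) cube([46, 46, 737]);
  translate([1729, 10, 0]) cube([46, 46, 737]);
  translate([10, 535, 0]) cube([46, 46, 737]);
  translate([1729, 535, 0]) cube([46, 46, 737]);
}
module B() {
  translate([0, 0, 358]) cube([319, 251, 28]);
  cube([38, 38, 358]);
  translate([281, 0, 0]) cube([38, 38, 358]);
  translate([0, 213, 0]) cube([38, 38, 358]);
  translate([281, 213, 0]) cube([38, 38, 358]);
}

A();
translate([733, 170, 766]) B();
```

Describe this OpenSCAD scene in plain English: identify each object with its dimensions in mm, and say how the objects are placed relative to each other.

A is a table with a 1785×591 mm rectangular top, 29 mm thick, top surface at z = 766 mm, supported by four 46×46 mm square legs, each inset 10 mm from the nearest pair of top edges, running from the floor.

B is a four-legged stool. The seat is a 319×251×28 mm slab whose top surface is at z = 386 mm; four square legs, each 38×38 mm in cross-section, run from the floor (z = 0) to the underside of the seat, each flush with a corner of the seat.

The stool is on top of the table, centred.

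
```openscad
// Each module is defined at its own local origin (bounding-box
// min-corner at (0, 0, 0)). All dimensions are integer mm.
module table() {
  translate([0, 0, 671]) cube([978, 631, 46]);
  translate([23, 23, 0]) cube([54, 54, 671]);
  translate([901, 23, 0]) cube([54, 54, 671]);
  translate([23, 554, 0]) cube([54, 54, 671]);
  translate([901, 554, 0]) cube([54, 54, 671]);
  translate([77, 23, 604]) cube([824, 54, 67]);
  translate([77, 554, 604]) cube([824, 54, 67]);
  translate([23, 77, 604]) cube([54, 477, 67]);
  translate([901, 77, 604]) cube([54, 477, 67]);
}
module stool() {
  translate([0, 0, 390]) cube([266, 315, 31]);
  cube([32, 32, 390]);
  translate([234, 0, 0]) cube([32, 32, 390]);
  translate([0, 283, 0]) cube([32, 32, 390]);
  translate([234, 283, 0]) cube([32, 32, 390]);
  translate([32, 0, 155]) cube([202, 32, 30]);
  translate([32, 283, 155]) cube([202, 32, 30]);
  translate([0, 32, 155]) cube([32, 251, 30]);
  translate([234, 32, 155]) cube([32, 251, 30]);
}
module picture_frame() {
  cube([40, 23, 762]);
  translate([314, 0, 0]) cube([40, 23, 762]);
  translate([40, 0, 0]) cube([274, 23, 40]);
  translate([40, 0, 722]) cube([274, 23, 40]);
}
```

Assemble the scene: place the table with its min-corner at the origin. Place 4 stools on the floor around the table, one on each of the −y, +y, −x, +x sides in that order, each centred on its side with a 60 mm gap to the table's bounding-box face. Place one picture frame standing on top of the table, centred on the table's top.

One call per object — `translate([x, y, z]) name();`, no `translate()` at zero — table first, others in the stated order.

table();
translate([356, -375, 0]) stool();
translate([356, 691, 0]) stool();
translate([-326, 158, 0]) stool();
translate([1038, 158, 0]) stool();
translate([312, 304, 717]) picture_frame();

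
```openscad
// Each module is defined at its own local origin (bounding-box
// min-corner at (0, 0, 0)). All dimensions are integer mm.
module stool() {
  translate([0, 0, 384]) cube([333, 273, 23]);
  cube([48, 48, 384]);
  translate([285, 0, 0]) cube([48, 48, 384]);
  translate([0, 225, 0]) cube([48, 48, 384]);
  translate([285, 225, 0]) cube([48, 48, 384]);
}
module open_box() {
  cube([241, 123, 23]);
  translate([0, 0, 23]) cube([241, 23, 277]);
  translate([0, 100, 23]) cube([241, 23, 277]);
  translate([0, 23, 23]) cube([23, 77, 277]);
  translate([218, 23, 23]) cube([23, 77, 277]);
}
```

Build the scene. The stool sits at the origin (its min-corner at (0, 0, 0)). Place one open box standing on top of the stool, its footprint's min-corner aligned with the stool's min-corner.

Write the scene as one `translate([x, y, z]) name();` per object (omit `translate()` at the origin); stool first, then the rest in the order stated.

stool();
translate([0, 0, 407]) open_box();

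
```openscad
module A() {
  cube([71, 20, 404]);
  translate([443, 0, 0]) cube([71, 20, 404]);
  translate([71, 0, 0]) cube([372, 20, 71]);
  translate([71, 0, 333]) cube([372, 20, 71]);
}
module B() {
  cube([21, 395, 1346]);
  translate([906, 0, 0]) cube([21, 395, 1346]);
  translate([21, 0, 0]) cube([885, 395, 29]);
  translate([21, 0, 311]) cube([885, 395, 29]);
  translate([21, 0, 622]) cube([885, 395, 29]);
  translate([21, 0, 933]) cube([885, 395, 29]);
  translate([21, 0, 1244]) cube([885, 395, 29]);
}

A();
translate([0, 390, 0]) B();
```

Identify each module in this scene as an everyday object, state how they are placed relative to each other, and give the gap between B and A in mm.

The bookshelf's nearest face is 370 mm from the picture frame's +y face.

A is a picture frame. B is a bookshelf. The bookshelf is on the floor beside the picture frame on its +y side. The gap between the bookshelf and the picture frame is 370 mm.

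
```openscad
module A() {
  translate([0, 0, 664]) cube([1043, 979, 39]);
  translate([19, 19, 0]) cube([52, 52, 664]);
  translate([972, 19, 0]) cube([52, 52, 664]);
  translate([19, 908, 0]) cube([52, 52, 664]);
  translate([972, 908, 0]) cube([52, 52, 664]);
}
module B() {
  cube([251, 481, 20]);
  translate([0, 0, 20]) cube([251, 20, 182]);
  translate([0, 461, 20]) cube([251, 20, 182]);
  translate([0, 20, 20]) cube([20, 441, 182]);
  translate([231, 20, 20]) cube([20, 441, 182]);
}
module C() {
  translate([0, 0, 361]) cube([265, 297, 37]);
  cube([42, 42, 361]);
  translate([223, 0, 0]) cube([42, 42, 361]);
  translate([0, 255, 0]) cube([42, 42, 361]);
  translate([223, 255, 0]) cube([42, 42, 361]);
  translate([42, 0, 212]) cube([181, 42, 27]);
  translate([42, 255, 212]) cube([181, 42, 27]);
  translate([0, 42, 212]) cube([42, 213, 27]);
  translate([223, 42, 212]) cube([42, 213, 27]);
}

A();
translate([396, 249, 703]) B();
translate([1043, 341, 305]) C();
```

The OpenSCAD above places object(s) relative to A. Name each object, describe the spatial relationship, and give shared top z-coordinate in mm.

Both tops at z = 703 mm.

A is a table. B is an open box. C is a stool. The open box is on top of the table, centred. The stool is beside the table with their tops flush at z = 703. The shared top z-coordinate is 703 mm.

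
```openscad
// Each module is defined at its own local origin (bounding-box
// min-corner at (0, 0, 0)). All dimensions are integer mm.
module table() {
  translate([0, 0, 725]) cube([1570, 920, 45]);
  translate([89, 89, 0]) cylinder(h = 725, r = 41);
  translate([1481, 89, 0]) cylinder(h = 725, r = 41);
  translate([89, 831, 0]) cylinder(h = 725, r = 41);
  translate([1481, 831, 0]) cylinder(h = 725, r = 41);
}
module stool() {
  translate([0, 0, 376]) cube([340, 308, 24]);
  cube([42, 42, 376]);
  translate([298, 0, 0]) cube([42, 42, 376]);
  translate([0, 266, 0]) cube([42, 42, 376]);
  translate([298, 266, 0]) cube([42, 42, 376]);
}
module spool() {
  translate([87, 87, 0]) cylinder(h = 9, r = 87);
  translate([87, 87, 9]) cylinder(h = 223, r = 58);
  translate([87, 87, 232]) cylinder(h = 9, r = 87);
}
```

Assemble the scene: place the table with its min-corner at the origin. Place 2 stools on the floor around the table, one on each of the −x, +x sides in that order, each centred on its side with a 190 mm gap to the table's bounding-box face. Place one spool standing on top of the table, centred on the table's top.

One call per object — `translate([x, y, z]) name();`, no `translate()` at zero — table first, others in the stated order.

table();
translate([-530, 306, 0]) stool();
translate([1760, 306, 0]) stool();
translate([698, 373, 770]) spool();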